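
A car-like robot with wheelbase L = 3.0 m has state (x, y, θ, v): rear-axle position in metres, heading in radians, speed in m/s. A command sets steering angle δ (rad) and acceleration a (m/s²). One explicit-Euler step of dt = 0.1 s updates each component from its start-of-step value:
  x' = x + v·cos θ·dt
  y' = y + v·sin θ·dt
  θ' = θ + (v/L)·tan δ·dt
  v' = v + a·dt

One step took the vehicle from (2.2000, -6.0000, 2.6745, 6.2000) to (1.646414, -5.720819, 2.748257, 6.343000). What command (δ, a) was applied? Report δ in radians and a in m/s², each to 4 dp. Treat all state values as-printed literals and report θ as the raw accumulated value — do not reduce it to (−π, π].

a = (v'−v)/dt = (0.143000)/0.1 = 1.4300
Δθ = θ'−θ = 0.073757;  (v·dt/L) = 6.2000·0.1/3.0 = 0.206667
tan δ = Δθ·L/(v·dt) = 0.356889  →  δ = 0.3428

δ = 0.3428, a = 1.4300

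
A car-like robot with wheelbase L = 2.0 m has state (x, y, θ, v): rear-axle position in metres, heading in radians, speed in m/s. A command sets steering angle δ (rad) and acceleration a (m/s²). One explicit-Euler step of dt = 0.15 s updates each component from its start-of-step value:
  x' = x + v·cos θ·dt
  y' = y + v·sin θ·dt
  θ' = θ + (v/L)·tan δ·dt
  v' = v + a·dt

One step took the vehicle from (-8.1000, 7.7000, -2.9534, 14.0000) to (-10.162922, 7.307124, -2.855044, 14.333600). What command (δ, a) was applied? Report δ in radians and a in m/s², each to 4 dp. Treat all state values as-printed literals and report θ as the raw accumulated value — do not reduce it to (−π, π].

δ = 0.0934, a = 2.2240

a = (v'−v)/dt = (0.333600)/0.15 = 2.2240
Δθ = θ'−θ = 0.098356;  (v·dt/L) = 14.0000·0.15/2.0 = 1.050000
tan δ = Δθ·L/(v·dt) = 0.093672  →  δ = 0.0934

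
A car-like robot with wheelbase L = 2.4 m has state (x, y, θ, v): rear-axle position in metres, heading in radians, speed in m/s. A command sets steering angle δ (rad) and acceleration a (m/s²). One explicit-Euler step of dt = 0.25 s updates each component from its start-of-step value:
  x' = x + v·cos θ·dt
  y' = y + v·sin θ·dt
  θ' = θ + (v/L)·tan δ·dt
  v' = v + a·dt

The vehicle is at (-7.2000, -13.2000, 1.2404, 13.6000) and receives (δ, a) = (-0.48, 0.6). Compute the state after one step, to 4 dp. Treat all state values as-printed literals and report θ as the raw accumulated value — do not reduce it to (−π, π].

(-6.0970, -9.9839, 0.5029, 13.7500)

x' = -7.2000 + 13.6000·cos(1.2404)·0.25 = -6.0970
y' = -13.2000 + 13.6000·sin(1.2404)·0.25 = -9.9839
θ' = 1.2404 + (13.6000/2.4)·tan(-0.48)·0.25 = 0.5029
v' = 13.6000 + 0.6000·0.25 = 13.7500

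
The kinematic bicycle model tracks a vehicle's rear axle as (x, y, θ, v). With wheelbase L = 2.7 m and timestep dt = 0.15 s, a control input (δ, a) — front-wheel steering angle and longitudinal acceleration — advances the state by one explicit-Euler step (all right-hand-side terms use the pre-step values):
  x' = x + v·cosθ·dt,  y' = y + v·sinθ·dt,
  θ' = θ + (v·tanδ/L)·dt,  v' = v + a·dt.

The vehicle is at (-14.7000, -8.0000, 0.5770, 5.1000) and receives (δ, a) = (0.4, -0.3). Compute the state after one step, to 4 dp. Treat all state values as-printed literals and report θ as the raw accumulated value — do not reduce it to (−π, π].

(-14.0589, -7.5827, 0.6968, 5.0550)

x' = -14.7000 + 5.1000·cos(0.5770)·0.15 = -14.0589
y' = -8.0000 + 5.1000·sin(0.5770)·0.15 = -7.5827
θ' = 0.5770 + (5.1000/2.7)·tan(0.4)·0.15 = 0.6968
v' = 5.1000 − 0.3000·0.15 = 5.0550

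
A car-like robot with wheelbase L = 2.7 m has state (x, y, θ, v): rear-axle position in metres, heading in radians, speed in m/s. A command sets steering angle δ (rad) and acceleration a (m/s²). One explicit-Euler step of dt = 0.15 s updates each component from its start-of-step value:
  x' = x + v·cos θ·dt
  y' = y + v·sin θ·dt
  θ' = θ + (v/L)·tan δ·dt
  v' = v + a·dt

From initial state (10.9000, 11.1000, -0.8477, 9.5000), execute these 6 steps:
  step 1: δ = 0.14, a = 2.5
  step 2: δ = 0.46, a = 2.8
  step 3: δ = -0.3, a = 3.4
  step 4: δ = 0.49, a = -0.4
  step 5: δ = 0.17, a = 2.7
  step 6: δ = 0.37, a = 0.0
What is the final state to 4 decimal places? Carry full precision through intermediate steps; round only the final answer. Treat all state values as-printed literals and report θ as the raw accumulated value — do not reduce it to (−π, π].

after step 1 (δ=0.14, a=2.5): (11.842936, 10.031591, -0.773325, 9.875000)
after step 2 (δ=0.46, a=2.8): (12.902907, 8.996911, -0.501516, 10.295000)
after step 3 (δ=-0.3, a=3.4): (14.256990, 8.254505, -0.678439, 10.805000)
after step 4 (δ=0.49, a=-0.4): (15.518830, 7.237357, -0.358258, 10.745000)
after step 5 (δ=0.17, a=2.7): (17.028249, 6.672208, -0.255788, 11.150000)
after step 6 (δ=0.37, a=0.0): (18.646333, 6.249052, -0.015529, 11.150000)

(18.6463, 6.2491, -0.0155, 11.1500)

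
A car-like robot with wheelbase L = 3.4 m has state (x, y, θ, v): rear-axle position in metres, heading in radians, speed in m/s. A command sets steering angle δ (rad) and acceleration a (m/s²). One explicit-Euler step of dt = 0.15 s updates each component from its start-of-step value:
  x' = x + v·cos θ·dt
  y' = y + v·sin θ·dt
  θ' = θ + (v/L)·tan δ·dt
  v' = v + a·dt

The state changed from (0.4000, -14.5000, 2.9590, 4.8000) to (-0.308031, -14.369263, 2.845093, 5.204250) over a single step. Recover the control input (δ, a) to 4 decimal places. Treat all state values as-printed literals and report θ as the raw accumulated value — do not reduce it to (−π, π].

δ = -0.4935, a = 2.6950

a = (v'−v)/dt = (0.404250)/0.15 = 2.6950
Δθ = θ'−θ = -0.113907;  (v·dt/L) = 4.8000·0.15/3.4 = 0.211765
tan δ = Δθ·L/(v·dt) = -0.537894  →  δ = -0.4935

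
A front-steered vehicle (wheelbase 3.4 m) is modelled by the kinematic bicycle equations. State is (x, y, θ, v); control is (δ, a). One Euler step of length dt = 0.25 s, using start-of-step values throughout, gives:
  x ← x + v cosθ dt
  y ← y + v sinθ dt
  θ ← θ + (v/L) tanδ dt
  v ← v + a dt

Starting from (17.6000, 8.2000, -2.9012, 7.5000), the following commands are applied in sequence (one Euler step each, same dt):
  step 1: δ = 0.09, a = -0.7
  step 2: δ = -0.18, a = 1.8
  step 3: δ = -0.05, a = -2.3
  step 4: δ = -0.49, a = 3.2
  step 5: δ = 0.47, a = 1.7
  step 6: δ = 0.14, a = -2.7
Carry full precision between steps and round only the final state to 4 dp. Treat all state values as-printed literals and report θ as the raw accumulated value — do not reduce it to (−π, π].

(6.2821, 6.4255, -2.8743, 7.7500)

after step 1 (δ=0.09, a=-0.7): (15.778916, 7.753592, -2.851433, 7.325000)
after step 2 (δ=-0.18, a=1.8): (14.024216, 7.229663, -2.949443, 7.775000)
after step 3 (δ=-0.05, a=-2.3): (12.116239, 6.858465, -2.978051, 7.200000)
after step 4 (δ=-0.49, a=3.2): (10.340257, 6.565400, -3.260433, 8.000000)
after step 5 (δ=0.47, a=1.7): (8.354363, 6.802522, -2.961629, 8.425000)
after step 6 (δ=0.14, a=-2.7): (6.282128, 6.425517, -2.874330, 7.750000)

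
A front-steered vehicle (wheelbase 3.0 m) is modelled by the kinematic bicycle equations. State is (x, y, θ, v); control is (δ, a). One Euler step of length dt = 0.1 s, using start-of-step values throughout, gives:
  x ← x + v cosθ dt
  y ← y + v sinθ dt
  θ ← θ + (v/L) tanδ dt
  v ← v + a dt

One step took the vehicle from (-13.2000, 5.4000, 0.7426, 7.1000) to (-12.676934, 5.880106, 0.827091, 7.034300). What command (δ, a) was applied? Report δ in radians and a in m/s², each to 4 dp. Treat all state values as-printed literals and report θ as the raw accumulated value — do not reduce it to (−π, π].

δ = 0.3429, a = -0.6570

a = (v'−v)/dt = (-0.065700)/0.1 = -0.6570
Δθ = θ'−θ = 0.084491;  (v·dt/L) = 7.1000·0.1/3.0 = 0.236667
tan δ = Δθ·L/(v·dt) = 0.357004  →  δ = 0.3429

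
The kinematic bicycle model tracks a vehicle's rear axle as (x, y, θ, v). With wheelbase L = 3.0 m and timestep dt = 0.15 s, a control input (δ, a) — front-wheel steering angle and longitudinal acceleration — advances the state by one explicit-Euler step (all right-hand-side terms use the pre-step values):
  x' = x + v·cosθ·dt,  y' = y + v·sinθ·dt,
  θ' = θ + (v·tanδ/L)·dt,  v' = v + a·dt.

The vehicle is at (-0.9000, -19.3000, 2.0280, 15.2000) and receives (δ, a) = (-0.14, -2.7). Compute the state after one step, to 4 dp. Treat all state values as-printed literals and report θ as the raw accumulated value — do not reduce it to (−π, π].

(-1.9065, -17.2542, 1.9209, 14.7950)

x' = -0.9000 + 15.2000·cos(2.0280)·0.15 = -1.9065
y' = -19.3000 + 15.2000·sin(2.0280)·0.15 = -17.2542
θ' = 2.0280 + (15.2000/3.0)·tan(-0.14)·0.15 = 1.9209
v' = 15.2000 − 2.7000·0.15 = 14.7950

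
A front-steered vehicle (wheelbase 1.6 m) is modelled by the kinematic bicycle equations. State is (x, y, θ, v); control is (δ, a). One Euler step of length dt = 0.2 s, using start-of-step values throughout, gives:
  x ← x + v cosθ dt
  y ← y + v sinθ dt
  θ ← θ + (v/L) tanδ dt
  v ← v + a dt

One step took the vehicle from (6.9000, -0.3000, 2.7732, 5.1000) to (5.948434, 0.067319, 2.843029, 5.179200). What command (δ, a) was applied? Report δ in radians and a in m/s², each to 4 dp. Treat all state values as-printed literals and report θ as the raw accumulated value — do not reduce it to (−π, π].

δ = 0.1091, a = 0.3960

a = (v'−v)/dt = (0.079200)/0.2 = 0.3960
Δθ = θ'−θ = 0.069829;  (v·dt/L) = 5.1000·0.2/1.6 = 0.637500
tan δ = Δθ·L/(v·dt) = 0.109536  →  δ = 0.1091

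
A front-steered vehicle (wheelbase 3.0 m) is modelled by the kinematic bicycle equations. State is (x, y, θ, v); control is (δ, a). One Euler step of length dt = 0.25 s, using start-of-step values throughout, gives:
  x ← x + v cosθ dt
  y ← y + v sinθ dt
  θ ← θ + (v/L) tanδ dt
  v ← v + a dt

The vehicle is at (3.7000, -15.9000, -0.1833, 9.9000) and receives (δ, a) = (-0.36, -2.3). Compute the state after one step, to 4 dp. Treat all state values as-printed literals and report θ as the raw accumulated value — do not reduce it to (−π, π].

x' = 3.7000 + 9.9000·cos(-0.1833)·0.25 = 6.1335
y' = -15.9000 + 9.9000·sin(-0.1833)·0.25 = -16.3511
θ' = -0.1833 + (9.9000/3.0)·tan(-0.36)·0.25 = -0.4938
v' = 9.9000 − 2.3000·0.25 = 9.3250

(6.1335, -16.3511, -0.4938, 9.3250)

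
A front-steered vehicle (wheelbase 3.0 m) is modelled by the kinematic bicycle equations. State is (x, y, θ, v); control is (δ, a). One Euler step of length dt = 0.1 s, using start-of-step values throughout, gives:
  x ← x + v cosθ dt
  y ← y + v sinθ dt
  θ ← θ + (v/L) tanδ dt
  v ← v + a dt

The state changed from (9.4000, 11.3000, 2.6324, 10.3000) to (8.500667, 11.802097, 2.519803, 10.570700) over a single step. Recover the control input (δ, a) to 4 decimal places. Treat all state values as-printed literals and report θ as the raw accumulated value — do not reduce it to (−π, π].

a = (v'−v)/dt = (0.270700)/0.1 = 2.7070
Δθ = θ'−θ = -0.112597;  (v·dt/L) = 10.3000·0.1/3.0 = 0.343333
tan δ = Δθ·L/(v·dt) = -0.327952  →  δ = -0.3169

δ = -0.3169, a = 2.7070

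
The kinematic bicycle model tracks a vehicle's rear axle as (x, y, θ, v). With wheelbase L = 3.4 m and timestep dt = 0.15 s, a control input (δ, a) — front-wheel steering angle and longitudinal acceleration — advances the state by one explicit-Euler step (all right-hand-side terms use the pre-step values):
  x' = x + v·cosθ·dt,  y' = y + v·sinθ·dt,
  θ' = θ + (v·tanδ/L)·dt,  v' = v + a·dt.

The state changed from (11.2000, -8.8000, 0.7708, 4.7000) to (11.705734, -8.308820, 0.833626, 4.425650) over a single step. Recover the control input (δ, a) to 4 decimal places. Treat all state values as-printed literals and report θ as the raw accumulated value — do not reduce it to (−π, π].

a = (v'−v)/dt = (-0.274350)/0.15 = -1.8290
Δθ = θ'−θ = 0.062826;  (v·dt/L) = 4.7000·0.15/3.4 = 0.207353
tan δ = Δθ·L/(v·dt) = 0.302991  →  δ = 0.2942

δ = 0.2942, a = -1.8290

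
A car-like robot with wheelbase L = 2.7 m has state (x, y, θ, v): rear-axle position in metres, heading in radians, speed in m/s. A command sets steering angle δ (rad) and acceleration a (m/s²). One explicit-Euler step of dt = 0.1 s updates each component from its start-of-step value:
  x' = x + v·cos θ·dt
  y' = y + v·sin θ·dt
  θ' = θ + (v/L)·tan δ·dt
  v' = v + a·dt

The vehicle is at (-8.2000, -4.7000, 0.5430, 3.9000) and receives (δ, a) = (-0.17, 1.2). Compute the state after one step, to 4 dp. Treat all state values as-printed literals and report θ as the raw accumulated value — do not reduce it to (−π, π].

(-7.8661, -4.4985, 0.5182, 4.0200)

x' = -8.2000 + 3.9000·cos(0.5430)·0.1 = -7.8661
y' = -4.7000 + 3.9000·sin(0.5430)·0.1 = -4.4985
θ' = 0.5430 + (3.9000/2.7)·tan(-0.17)·0.1 = 0.5182
v' = 3.9000 + 1.2000·0.1 = 4.0200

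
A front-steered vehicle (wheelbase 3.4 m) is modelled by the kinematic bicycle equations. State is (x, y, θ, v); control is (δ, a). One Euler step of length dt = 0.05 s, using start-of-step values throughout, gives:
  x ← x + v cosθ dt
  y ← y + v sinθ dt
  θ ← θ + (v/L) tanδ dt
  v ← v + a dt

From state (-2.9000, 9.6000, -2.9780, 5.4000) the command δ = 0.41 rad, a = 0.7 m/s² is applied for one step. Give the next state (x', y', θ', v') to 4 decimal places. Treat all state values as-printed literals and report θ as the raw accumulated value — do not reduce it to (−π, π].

(-3.1664, 9.5560, -2.9435, 5.4350)

x' = -2.9000 + 5.4000·cos(-2.9780)·0.05 = -3.1664
y' = 9.6000 + 5.4000·sin(-2.9780)·0.05 = 9.5560
θ' = -2.9780 + (5.4000/3.4)·tan(0.41)·0.05 = -2.9435
v' = 5.4000 + 0.7000·0.05 = 5.4350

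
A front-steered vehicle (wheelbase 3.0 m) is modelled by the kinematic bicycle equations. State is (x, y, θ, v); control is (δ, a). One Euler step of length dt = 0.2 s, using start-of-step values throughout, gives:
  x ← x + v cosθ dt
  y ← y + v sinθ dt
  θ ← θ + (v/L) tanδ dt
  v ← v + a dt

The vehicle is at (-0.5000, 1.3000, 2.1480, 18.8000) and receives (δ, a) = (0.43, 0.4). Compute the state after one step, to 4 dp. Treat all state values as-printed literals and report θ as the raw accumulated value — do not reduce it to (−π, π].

(-2.5518, 4.4508, 2.7228, 18.8800)

x' = -0.5000 + 18.8000·cos(2.1480)·0.2 = -2.5518
y' = 1.3000 + 18.8000·sin(2.1480)·0.2 = 4.4508
θ' = 2.1480 + (18.8000/3.0)·tan(0.43)·0.2 = 2.7228
v' = 18.8000 + 0.4000·0.2 = 18.8800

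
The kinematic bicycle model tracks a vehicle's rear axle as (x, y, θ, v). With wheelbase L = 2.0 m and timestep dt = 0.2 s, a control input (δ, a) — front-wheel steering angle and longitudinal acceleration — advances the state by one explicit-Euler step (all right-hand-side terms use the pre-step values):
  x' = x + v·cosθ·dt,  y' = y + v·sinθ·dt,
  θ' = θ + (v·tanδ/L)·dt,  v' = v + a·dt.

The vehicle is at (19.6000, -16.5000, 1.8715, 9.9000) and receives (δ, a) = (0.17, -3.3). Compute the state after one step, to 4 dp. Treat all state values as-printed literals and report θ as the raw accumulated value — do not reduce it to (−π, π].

(19.0135, -14.6088, 2.0414, 9.2400)

x' = 19.6000 + 9.9000·cos(1.8715)·0.2 = 19.0135
y' = -16.5000 + 9.9000·sin(1.8715)·0.2 = -14.6088
θ' = 1.8715 + (9.9000/2.0)·tan(0.17)·0.2 = 2.0414
v' = 9.9000 − 3.3000·0.2 = 9.2400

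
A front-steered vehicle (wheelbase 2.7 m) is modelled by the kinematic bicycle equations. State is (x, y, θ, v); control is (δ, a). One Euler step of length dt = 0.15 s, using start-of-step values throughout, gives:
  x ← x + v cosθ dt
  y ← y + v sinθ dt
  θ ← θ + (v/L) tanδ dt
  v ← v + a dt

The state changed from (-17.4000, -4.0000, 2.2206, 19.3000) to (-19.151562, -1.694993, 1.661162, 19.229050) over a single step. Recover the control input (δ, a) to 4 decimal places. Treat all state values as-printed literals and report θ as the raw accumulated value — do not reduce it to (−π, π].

δ = -0.4809, a = -0.4730

a = (v'−v)/dt = (-0.070950)/0.15 = -0.4730
Δθ = θ'−θ = -0.559438;  (v·dt/L) = 19.3000·0.15/2.7 = 1.072222
tan δ = Δθ·L/(v·dt) = -0.521756  →  δ = -0.4809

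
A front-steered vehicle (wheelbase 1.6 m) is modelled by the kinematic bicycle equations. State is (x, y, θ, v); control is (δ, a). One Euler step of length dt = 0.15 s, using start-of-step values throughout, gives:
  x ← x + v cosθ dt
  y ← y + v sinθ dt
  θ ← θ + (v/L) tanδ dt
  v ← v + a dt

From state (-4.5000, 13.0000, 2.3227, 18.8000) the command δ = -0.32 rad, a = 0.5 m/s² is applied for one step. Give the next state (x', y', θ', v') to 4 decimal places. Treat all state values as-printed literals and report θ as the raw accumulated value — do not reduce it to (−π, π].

(-6.4261, 15.0597, 1.7386, 18.8750)

x' = -4.5000 + 18.8000·cos(2.3227)·0.15 = -6.4261
y' = 13.0000 + 18.8000·sin(2.3227)·0.15 = 15.0597
θ' = 2.3227 + (18.8000/1.6)·tan(-0.32)·0.15 = 1.7386
v' = 18.8000 + 0.5000·0.15 = 18.8750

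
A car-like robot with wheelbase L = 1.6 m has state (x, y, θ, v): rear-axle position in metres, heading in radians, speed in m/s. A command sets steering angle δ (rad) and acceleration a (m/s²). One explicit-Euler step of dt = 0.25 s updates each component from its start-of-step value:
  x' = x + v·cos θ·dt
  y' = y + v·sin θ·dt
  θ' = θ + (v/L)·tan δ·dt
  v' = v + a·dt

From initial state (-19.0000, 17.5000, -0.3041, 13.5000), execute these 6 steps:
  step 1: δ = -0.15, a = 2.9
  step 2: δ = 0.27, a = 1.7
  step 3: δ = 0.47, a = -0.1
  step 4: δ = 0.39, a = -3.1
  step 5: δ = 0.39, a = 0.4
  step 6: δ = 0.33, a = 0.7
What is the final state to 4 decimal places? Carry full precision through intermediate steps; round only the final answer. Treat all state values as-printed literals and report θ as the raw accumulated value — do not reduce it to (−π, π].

(-12.9276, 21.2775, 3.7305, 14.1250)

after step 1 (δ=-0.15, a=2.9): (-15.779856, 16.489408, -0.622901, 14.225000)
after step 2 (δ=0.27, a=1.7): (-12.891507, 14.414715, -0.007763, 14.650000)
after step 3 (δ=0.47, a=-0.1): (-9.229117, 14.386284, 1.155003, 14.625000)
after step 4 (δ=0.39, a=-3.1): (-7.752300, 17.731008, 2.094328, 13.850000)
after step 5 (δ=0.39, a=0.4): (-9.483348, 20.729737, 2.983876, 13.950000)
after step 6 (δ=0.33, a=0.7): (-12.927563, 21.277496, 3.730473, 14.125000)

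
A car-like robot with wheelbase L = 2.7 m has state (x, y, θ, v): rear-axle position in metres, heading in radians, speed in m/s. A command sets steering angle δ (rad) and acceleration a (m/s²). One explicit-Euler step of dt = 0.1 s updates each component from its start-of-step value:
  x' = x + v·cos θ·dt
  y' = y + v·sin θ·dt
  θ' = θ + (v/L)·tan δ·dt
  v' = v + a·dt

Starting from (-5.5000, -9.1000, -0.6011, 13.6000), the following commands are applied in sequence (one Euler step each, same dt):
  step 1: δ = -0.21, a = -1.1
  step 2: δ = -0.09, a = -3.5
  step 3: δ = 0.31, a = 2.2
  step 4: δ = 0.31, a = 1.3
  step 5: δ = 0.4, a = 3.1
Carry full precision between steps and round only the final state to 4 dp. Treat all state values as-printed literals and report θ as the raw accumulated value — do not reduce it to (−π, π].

after step 1 (δ=-0.21, a=-1.1): (-4.378389, -9.869148, -0.708461, 13.490000)
after step 2 (δ=-0.09, a=-3.5): (-3.354006, -10.746896, -0.753549, 13.140000)
after step 3 (δ=0.31, a=2.2): (-2.395752, -11.645976, -0.597656, 13.360000)
after step 4 (δ=0.31, a=1.3): (-1.291339, -12.397752, -0.439154, 13.490000)
after step 5 (δ=0.4, a=3.1): (-0.070343, -12.971311, -0.227914, 13.800000)

(-0.0703, -12.9713, -0.2279, 13.8000)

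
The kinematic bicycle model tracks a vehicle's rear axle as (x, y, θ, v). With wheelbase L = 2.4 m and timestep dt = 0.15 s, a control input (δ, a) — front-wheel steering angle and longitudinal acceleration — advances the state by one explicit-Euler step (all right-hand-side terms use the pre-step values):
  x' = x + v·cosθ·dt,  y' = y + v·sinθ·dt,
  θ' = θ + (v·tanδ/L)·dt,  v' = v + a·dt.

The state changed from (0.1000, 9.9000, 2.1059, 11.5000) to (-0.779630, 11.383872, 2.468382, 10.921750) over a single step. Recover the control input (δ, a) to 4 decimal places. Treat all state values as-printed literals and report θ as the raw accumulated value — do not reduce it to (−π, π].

a = (v'−v)/dt = (-0.578250)/0.15 = -3.8550
Δθ = θ'−θ = 0.362482;  (v·dt/L) = 11.5000·0.15/2.4 = 0.718750
tan δ = Δθ·L/(v·dt) = 0.504323  →  δ = 0.4671

δ = 0.4671, a = -3.8550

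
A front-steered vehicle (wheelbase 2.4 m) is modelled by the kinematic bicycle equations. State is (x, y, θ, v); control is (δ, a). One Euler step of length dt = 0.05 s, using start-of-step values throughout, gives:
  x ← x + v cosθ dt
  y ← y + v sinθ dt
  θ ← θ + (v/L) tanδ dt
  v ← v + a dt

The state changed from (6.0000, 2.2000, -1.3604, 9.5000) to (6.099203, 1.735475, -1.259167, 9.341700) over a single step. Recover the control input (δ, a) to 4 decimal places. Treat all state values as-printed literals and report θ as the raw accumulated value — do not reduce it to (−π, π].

δ = 0.4728, a = -3.1660

a = (v'−v)/dt = (-0.158300)/0.05 = -3.1660
Δθ = θ'−θ = 0.101233;  (v·dt/L) = 9.5000·0.05/2.4 = 0.197917
tan δ = Δθ·L/(v·dt) = 0.511493  →  δ = 0.4728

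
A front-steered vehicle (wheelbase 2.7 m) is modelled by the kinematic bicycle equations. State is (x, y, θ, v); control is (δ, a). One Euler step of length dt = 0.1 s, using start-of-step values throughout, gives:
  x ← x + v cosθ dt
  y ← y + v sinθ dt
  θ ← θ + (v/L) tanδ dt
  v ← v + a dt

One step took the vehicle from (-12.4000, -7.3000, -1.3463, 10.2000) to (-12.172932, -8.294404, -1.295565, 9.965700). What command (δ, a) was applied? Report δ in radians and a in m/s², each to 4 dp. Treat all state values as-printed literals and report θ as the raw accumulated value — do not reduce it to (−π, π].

δ = 0.1335, a = -2.3430

a = (v'−v)/dt = (-0.234300)/0.1 = -2.3430
Δθ = θ'−θ = 0.050735;  (v·dt/L) = 10.2000·0.1/2.7 = 0.377778
tan δ = Δθ·L/(v·dt) = 0.134299  →  δ = 0.1335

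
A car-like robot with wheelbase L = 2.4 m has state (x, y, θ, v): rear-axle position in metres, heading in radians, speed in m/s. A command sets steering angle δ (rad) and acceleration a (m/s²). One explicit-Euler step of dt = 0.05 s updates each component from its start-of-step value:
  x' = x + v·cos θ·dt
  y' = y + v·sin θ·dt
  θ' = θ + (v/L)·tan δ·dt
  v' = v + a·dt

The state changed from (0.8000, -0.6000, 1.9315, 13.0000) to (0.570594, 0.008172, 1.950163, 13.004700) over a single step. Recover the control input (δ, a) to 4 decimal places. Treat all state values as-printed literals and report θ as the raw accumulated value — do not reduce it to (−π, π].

a = (v'−v)/dt = (0.004700)/0.05 = 0.0940
Δθ = θ'−θ = 0.018663;  (v·dt/L) = 13.0000·0.05/2.4 = 0.270833
tan δ = Δθ·L/(v·dt) = 0.068910  →  δ = 0.0688

δ = 0.0688, a = 0.0940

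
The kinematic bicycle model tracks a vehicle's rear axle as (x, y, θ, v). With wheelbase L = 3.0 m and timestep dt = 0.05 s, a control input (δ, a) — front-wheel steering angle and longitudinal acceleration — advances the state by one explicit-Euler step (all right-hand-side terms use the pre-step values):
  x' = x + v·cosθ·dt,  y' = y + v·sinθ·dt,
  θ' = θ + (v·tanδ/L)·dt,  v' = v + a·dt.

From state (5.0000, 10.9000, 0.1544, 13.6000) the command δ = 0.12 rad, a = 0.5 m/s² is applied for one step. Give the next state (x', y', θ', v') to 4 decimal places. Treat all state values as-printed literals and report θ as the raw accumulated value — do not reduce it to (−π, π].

x' = 5.0000 + 13.6000·cos(0.1544)·0.05 = 5.6719
y' = 10.9000 + 13.6000·sin(0.1544)·0.05 = 11.0046
θ' = 0.1544 + (13.6000/3.0)·tan(0.12)·0.05 = 0.1817
v' = 13.6000 + 0.5000·0.05 = 13.6250

(5.6719, 11.0046, 0.1817, 13.6250)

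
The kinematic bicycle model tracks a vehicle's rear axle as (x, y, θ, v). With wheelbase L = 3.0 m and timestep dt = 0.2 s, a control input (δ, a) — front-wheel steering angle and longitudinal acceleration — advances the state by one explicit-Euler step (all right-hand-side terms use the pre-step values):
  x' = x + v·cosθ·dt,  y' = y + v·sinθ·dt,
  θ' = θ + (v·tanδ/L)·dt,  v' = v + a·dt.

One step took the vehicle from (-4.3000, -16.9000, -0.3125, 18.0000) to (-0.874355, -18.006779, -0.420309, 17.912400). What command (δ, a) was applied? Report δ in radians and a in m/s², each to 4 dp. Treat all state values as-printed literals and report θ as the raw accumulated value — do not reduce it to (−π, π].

δ = -0.0896, a = -0.4380

a = (v'−v)/dt = (-0.087600)/0.2 = -0.4380
Δθ = θ'−θ = -0.107809;  (v·dt/L) = 18.0000·0.2/3.0 = 1.200000
tan δ = Δθ·L/(v·dt) = -0.089841  →  δ = -0.0896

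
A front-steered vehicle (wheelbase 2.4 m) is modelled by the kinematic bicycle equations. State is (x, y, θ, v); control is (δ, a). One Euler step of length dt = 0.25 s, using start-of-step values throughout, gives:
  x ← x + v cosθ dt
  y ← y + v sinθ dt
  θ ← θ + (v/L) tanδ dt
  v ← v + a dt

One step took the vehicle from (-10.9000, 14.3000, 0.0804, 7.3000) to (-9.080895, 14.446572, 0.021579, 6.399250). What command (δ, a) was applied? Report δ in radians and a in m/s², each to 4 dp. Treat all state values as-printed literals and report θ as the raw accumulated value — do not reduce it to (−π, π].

a = (v'−v)/dt = (-0.900750)/0.25 = -3.6030
Δθ = θ'−θ = -0.058821;  (v·dt/L) = 7.3000·0.25/2.4 = 0.760417
tan δ = Δθ·L/(v·dt) = -0.077354  →  δ = -0.0772

δ = -0.0772, a = -3.6030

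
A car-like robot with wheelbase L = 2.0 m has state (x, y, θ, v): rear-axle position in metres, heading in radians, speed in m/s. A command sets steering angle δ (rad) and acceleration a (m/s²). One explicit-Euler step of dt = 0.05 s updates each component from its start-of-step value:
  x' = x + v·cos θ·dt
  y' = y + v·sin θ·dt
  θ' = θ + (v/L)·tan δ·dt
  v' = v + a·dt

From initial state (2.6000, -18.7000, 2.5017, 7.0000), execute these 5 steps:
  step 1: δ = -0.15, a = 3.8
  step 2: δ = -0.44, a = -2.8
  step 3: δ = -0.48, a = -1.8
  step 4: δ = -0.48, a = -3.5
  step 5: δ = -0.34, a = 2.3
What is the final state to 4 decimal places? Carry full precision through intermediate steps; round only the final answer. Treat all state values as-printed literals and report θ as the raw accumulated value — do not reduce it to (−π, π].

after step 1 (δ=-0.15, a=3.8): (2.319244, -18.491012, 2.475251, 7.190000)
after step 2 (δ=-0.44, a=-2.8): (2.036645, -18.268800, 2.390629, 7.050000)
after step 3 (δ=-0.48, a=-1.8): (1.778957, -18.028274, 2.298871, 6.960000)
after step 4 (δ=-0.48, a=-3.5): (1.547386, -17.768506, 2.208285, 6.785000)
after step 5 (δ=-0.34, a=2.3): (1.345471, -17.495887, 2.148282, 6.900000)

(1.3455, -17.4959, 2.1483, 6.9000)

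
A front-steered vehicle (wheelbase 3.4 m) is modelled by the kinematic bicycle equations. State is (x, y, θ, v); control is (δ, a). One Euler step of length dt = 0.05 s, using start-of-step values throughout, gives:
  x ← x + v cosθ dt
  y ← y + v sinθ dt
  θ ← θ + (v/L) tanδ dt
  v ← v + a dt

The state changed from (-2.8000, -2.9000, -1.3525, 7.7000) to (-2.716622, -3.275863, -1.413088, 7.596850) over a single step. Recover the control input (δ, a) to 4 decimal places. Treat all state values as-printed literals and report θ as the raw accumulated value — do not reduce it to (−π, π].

a = (v'−v)/dt = (-0.103150)/0.05 = -2.0630
Δθ = θ'−θ = -0.060588;  (v·dt/L) = 7.7000·0.05/3.4 = 0.113235
tan δ = Δθ·L/(v·dt) = -0.535063  →  δ = -0.4913

δ = -0.4913, a = -2.0630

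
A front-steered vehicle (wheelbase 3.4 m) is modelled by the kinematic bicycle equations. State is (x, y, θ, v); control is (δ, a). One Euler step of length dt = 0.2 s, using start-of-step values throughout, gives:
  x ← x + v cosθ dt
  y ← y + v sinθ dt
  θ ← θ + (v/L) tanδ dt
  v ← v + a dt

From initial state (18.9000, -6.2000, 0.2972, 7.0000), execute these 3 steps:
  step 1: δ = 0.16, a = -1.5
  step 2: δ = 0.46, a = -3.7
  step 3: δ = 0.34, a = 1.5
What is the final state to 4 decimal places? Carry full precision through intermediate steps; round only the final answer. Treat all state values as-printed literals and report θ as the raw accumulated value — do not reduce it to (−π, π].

after step 1 (δ=0.16, a=-1.5): (20.238624, -5.790018, 0.363650, 6.700000)
after step 2 (δ=0.46, a=-3.7): (21.490995, -5.313396, 0.558915, 5.960000)
after step 3 (δ=0.34, a=1.5): (22.501609, -4.681318, 0.682931, 6.260000)

(22.5016, -4.6813, 0.6829, 6.2600)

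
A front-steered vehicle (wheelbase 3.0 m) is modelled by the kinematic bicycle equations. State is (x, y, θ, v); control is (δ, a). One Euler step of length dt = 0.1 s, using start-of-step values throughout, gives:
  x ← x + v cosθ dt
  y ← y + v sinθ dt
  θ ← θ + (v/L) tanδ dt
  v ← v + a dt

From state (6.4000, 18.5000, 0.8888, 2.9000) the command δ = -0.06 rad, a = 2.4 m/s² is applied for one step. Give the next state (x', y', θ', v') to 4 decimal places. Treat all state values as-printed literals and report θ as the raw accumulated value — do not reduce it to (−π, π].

(6.5828, 18.7251, 0.8830, 3.1400)

x' = 6.4000 + 2.9000·cos(0.8888)·0.1 = 6.5828
y' = 18.5000 + 2.9000·sin(0.8888)·0.1 = 18.7251
θ' = 0.8888 + (2.9000/3.0)·tan(-0.06)·0.1 = 0.8830
v' = 2.9000 + 2.4000·0.1 = 3.1400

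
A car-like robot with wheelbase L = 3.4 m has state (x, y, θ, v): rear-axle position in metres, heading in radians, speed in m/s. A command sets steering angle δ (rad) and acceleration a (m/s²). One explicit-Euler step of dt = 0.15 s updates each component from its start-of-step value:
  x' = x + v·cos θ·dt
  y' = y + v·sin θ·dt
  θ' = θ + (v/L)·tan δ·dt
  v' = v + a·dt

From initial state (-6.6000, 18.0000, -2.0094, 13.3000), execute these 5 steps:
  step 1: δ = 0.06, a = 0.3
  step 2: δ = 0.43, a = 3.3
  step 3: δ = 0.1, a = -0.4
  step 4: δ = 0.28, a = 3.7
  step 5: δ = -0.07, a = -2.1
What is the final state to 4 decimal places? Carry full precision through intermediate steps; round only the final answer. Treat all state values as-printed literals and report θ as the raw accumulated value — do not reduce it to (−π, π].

after step 1 (δ=0.06, a=0.3): (-7.447228, 16.193836, -1.974152, 13.345000)
after step 2 (δ=0.43, a=3.3): (-8.232928, 14.352728, -1.704139, 13.840000)
after step 3 (δ=0.1, a=-0.4): (-8.508928, 12.295156, -1.642876, 13.780000)
after step 4 (δ=0.28, a=3.7): (-8.657786, 10.233523, -1.468059, 14.335000)
after step 5 (δ=-0.07, a=-2.1): (-8.437265, 8.094611, -1.512402, 14.020000)

(-8.4373, 8.0946, -1.5124, 14.0200)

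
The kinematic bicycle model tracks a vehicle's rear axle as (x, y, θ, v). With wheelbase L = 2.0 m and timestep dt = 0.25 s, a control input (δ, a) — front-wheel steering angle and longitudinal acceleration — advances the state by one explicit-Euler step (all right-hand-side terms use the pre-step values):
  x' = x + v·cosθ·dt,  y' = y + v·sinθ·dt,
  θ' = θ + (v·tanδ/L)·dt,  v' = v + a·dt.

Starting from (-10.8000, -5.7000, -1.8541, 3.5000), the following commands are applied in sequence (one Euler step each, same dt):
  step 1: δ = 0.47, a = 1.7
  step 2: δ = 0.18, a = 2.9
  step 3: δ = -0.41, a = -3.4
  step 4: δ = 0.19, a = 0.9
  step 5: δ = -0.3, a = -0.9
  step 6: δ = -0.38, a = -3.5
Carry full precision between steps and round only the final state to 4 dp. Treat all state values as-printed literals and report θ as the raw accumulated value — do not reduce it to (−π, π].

(-11.6871, -11.5158, -2.0492, 2.9250)

after step 1 (δ=0.47, a=1.7): (-11.044588, -6.540120, -1.631865, 3.925000)
after step 2 (δ=0.18, a=2.9): (-11.104474, -7.519541, -1.542586, 4.650000)
after step 3 (δ=-0.41, a=-3.4): (-11.071684, -8.681578, -1.795216, 3.800000)
after step 4 (δ=0.19, a=0.9): (-11.283097, -9.607756, -1.703864, 4.025000)
after step 5 (δ=-0.3, a=-0.9): (-11.416602, -10.605110, -1.859498, 3.800000)
after step 6 (δ=-0.38, a=-3.5): (-11.687074, -11.515794, -2.049219, 2.925000)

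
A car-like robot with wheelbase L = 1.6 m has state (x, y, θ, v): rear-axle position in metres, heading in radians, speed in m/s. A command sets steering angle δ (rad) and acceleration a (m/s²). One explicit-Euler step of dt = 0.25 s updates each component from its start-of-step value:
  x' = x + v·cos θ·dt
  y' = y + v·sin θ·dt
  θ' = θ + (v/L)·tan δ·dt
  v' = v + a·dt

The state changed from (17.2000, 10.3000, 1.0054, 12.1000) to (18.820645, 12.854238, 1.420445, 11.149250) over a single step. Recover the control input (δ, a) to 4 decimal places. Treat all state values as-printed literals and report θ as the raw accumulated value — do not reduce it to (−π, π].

a = (v'−v)/dt = (-0.950750)/0.25 = -3.8030
Δθ = θ'−θ = 0.415045;  (v·dt/L) = 12.1000·0.25/1.6 = 1.890625
tan δ = Δθ·L/(v·dt) = 0.219528  →  δ = 0.2161

δ = 0.2161, a = -3.8030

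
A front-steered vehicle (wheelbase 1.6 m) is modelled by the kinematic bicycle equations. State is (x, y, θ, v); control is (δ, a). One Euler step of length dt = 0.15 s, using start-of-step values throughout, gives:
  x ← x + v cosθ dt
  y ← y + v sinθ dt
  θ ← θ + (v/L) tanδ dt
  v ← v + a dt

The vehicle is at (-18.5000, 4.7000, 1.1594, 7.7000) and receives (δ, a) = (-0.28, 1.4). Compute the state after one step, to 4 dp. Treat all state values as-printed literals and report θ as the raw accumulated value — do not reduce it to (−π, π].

x' = -18.5000 + 7.7000·cos(1.1594)·0.15 = -18.0381
y' = 4.7000 + 7.7000·sin(1.1594)·0.15 = 5.7586
θ' = 1.1594 + (7.7000/1.6)·tan(-0.28)·0.15 = 0.9518
v' = 7.7000 + 1.4000·0.15 = 7.9100

(-18.0381, 5.7586, 0.9518, 7.9100)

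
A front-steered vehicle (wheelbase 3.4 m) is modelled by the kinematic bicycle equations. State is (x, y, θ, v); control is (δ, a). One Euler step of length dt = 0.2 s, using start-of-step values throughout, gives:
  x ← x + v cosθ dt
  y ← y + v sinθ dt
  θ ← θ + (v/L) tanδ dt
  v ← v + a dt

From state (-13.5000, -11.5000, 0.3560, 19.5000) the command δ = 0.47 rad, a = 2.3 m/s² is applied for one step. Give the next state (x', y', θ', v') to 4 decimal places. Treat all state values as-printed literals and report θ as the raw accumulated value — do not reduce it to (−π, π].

(-9.8445, -10.1407, 0.9387, 19.9600)

x' = -13.5000 + 19.5000·cos(0.3560)·0.2 = -9.8445
y' = -11.5000 + 19.5000·sin(0.3560)·0.2 = -10.1407
θ' = 0.3560 + (19.5000/3.4)·tan(0.47)·0.2 = 0.9387
v' = 19.5000 + 2.3000·0.2 = 19.9600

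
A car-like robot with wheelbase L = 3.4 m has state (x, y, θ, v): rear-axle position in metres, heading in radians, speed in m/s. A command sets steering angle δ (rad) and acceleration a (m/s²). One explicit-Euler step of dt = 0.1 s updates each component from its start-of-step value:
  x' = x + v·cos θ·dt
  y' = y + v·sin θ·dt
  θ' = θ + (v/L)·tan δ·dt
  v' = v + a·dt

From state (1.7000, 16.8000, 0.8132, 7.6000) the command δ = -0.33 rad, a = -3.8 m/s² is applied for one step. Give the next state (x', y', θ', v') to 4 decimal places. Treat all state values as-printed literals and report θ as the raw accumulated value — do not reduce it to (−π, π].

(2.2223, 17.3521, 0.7366, 7.2200)

x' = 1.7000 + 7.6000·cos(0.8132)·0.1 = 2.2223
y' = 16.8000 + 7.6000·sin(0.8132)·0.1 = 17.3521
θ' = 0.8132 + (7.6000/3.4)·tan(-0.33)·0.1 = 0.7366
v' = 7.6000 − 3.8000·0.1 = 7.2200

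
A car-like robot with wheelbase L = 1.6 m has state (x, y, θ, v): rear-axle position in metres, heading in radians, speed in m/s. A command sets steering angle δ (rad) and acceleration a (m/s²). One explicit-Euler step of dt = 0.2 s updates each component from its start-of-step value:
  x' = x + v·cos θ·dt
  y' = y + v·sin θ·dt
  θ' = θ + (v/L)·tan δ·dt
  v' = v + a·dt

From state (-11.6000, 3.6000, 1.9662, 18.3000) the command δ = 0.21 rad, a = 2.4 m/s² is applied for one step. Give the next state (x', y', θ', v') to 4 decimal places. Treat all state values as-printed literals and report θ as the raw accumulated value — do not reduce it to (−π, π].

x' = -11.6000 + 18.3000·cos(1.9662)·0.2 = -13.0098
y' = 3.6000 + 18.3000·sin(1.9662)·0.2 = 6.9776
θ' = 1.9662 + (18.3000/1.6)·tan(0.21)·0.2 = 2.4538
v' = 18.3000 + 2.4000·0.2 = 18.7800

(-13.0098, 6.9776, 2.4538, 18.7800)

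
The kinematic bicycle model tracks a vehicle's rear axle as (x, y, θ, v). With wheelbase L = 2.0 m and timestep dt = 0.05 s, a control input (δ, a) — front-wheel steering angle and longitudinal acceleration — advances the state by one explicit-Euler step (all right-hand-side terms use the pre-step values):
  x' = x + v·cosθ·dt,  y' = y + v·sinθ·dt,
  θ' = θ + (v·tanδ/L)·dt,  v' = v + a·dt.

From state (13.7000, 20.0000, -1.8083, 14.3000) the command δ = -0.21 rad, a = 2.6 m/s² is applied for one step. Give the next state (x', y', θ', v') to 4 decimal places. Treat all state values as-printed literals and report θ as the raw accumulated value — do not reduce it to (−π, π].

(13.5318, 19.3051, -1.8845, 14.4300)

x' = 13.7000 + 14.3000·cos(-1.8083)·0.05 = 13.5318
y' = 20.0000 + 14.3000·sin(-1.8083)·0.05 = 19.3051
θ' = -1.8083 + (14.3000/2.0)·tan(-0.21)·0.05 = -1.8845
v' = 14.3000 + 2.6000·0.05 = 14.4300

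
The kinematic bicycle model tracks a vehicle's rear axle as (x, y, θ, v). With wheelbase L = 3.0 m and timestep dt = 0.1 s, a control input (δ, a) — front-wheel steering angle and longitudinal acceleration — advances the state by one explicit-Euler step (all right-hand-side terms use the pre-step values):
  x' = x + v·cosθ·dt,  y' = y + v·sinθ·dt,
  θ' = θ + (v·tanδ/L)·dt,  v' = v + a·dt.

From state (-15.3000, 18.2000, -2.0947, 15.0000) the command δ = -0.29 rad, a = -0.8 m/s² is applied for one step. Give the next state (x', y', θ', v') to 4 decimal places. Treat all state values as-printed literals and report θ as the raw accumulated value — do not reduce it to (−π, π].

(-16.0504, 16.9012, -2.2439, 14.9200)

x' = -15.3000 + 15.0000·cos(-2.0947)·0.1 = -16.0504
y' = 18.2000 + 15.0000·sin(-2.0947)·0.1 = 16.9012
θ' = -2.0947 + (15.0000/3.0)·tan(-0.29)·0.1 = -2.2439
v' = 15.0000 − 0.8000·0.1 = 14.9200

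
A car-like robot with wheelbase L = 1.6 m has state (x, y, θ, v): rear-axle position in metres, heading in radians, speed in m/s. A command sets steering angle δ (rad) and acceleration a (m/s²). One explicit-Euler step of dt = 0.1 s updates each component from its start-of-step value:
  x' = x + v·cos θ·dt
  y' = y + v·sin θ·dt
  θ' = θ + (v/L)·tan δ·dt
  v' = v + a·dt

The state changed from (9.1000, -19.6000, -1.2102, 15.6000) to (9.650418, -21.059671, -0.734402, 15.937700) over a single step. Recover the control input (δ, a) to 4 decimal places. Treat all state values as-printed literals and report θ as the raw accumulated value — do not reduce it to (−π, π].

δ = 0.4540, a = 3.3770

a = (v'−v)/dt = (0.337700)/0.1 = 3.3770
Δθ = θ'−θ = 0.475798;  (v·dt/L) = 15.6000·0.1/1.6 = 0.975000
tan δ = Δθ·L/(v·dt) = 0.487998  →  δ = 0.4540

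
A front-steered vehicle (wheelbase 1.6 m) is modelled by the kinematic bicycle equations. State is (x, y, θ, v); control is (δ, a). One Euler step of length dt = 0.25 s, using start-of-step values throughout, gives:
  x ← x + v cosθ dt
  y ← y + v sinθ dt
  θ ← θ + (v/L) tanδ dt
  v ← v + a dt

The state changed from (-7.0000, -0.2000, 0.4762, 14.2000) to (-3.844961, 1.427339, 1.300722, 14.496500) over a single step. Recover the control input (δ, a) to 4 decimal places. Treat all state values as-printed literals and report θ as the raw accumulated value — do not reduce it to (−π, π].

δ = 0.3558, a = 1.1860

a = (v'−v)/dt = (0.296500)/0.25 = 1.1860
Δθ = θ'−θ = 0.824522;  (v·dt/L) = 14.2000·0.25/1.6 = 2.218750
tan δ = Δθ·L/(v·dt) = 0.371616  →  δ = 0.3558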